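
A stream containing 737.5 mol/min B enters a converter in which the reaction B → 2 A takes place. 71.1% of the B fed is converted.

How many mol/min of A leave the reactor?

1050 mol/min

B reacted = 0.711 × 737.5 = 524.4 mol/min; ν_B = −1, so ξ = 524.4/1 = 524.4 mol/min.
Outlet amounts (n = n₀ + ν ξ):
  B: 737.5 − 1(524.4) = 213.1
  A: 0 + 2(524.4) = 1049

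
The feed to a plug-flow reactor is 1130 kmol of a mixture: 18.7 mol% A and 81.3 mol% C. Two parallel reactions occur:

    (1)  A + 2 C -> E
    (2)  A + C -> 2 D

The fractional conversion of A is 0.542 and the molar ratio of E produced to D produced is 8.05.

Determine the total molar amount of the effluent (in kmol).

Conversion of A: A consumed = 0.542 × 211.3 = 114.5 kmol = 1ξ₁ + 1ξ₂.
Selectivity: 1ξ₁ / (2ξ₂) = 8.05 → ξ₁ = 16.1 ξ₂.
Substitute: (1·16.1 + 1) ξ₂ = 114.5 → ξ₂ = 6.698 kmol, ξ₁ = 107.8 kmol.
Outlet amounts (n = n₀ + Σ ν·ξ):
  A: 211.3 − 1(107.8) − 1(6.698) = 96.78
  C: 918.7 − 2(107.8) − 1(6.698) = 696.3
  E: 0 + 1(107.8) = 107.8
  D: 0 + 2(6.698) = 13.4
Total out = 96.78 + 696.3 + 107.8 + 13.4 = 914.3 kmol.

914 kmol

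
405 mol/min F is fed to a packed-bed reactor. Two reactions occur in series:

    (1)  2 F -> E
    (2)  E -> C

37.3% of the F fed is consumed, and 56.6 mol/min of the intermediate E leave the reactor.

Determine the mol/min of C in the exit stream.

Conversion of F: F consumed = 2ξ₁ = 0.373 × 405 → ξ₁ = 75.53 mol/min.
E balance: n_E = 0 + 1ξ₁ − 1ξ₂ = 56.6 → ξ₂ = (1·75.53 − 56.6)/1 = 18.93 mol/min.
Outlet amounts (n = n₀ + Σ ν·ξ):
  F: 405 − 2(75.53) = 253.9
  E: 0 + 1(75.53) − 1(18.93) = 56.6
  C: 0 + 1(18.93) = 18.93

18.9 mol/min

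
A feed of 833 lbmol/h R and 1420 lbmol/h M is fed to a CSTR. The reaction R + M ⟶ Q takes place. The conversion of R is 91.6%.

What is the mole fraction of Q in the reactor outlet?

0.512

R reacted = 0.916 × 833 = 763 lbmol/h; ν_R = −1, so ξ = 763/1 = 763 lbmol/h.
Outlet amounts (n = n₀ + ν ξ):
  R: 833 − 1(763) = 69.97
  M: 1420 − 1(763) = 657
  Q: 0 + 1(763) = 763
Total out = 1490 lbmol/h; y_Q = 763 / 1490 = 0.5121.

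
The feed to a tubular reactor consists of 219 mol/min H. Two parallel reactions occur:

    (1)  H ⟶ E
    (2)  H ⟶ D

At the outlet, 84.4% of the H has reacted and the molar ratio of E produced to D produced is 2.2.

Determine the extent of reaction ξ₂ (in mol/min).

ξ₂ = 57.8 mol/min

Conversion of H: H consumed = 0.844 × 219 = 184.8 mol/min = 1ξ₁ + 1ξ₂.
Selectivity: 1ξ₁ / (1ξ₂) = 2.2 → ξ₁ = 2.2 ξ₂.
Substitute: (1·2.2 + 1) ξ₂ = 184.8 → ξ₂ = 57.76 mol/min, ξ₁ = 127.1 mol/min.
Outlet amounts (n = n₀ + Σ ν·ξ):
  H: 219 − 1(127.1) − 1(57.76) = 34.16
  E: 0 + 1(127.1) = 127.1
  D: 0 + 1(57.76) = 57.76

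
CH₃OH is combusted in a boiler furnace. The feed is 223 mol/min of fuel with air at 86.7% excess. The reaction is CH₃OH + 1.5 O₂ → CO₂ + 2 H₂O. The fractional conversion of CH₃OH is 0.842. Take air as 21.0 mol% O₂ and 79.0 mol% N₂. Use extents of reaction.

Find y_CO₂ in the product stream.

Stoichiometric O₂ = 1.5 × 223 = 334.5 mol/min; O₂ fed = 334.5 × 1.867 = 624.5 mol/min.
N₂ fed = 624.5 × 79/21 = 2349 mol/min.
Fuel reacted = 0.842 × 223 → ξ = 187.8 mol/min.
Outlet (n = n₀ + ν ξ):
  CH₃OH: 223 − 1(187.8) = 35.23
  O₂: 624.5 − 1.5(187.8) = 342.9
  N₂: 2349 (inert)
  CO₂: 0 + 1(187.8) = 187.8
  H₂O: 0 + 2(187.8) = 375.5
Total out = 3291 mol/min; y_CO₂ = 187.8 / 3291 = 0.05706.

0.0571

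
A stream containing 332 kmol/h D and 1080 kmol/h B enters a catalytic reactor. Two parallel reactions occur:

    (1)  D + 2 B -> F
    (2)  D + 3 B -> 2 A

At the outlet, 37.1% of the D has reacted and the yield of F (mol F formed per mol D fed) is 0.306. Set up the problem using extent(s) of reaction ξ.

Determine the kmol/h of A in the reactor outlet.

43.2 kmol/h

Yield of F: 1ξ₁ / 332 = 0.306 → ξ₁ = 101.6 kmol/h.
Conversion of D: 1ξ₁ + 1ξ₂ = 0.371 × 332 = 123.2 → ξ₂ = 21.58 kmol/h.
Outlet amounts (n = n₀ + Σ ν·ξ):
  D: 332 − 1(101.6) − 1(21.58) = 208.8
  B: 1080 − 2(101.6) − 3(21.58) = 812.1
  F: 0 + 1(101.6) = 101.6
  A: 0 + 2(21.58) = 43.16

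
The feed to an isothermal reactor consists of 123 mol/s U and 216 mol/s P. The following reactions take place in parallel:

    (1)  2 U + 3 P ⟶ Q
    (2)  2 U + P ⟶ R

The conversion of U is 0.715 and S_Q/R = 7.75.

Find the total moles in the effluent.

Conversion of U: U consumed = 0.715 × 123 = 87.94 mol/s = 2ξ₁ + 2ξ₂.
Selectivity: 1ξ₁ / (1ξ₂) = 7.75 → ξ₁ = 7.75 ξ₂.
Substitute: (2·7.75 + 2) ξ₂ = 87.94 → ξ₂ = 5.025 mol/s, ξ₁ = 38.95 mol/s.
Outlet amounts (n = n₀ + Σ ν·ξ):
  U: 123 − 2(38.95) − 2(5.025) = 35.06
  P: 216 − 3(38.95) − 1(5.025) = 94.13
  Q: 0 + 1(38.95) = 38.95
  R: 0 + 1(5.025) = 5.025
Total out = 35.06 + 94.13 + 38.95 + 5.025 = 173.2 mol/s.

173 mol/s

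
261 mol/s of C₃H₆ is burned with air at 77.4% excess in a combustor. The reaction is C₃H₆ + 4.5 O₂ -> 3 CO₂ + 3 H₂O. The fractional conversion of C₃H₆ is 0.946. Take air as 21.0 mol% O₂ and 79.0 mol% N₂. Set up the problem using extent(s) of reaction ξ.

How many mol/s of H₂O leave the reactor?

Stoichiometric O₂ = 4.5 × 261 = 1174 mol/s; O₂ fed = 1174 × 1.774 = 2084 mol/s.
N₂ fed = 2084 × 79/21 = 7838 mol/s.
Fuel reacted = 0.946 × 261 → ξ = 246.9 mol/s.
Outlet (n = n₀ + ν ξ):
  C₃H₆: 261 − 1(246.9) = 14.09
  O₂: 2084 − 4.5(246.9) = 972.5
  N₂: 7838 (inert)
  CO₂: 0 + 3(246.9) = 740.7
  H₂O: 0 + 3(246.9) = 740.7

741 mol/s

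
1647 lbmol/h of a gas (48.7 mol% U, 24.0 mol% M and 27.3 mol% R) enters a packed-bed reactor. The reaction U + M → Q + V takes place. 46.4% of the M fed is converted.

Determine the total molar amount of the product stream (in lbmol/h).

M reacted = 0.464 × 395.3 = 183.4 lbmol/h; ν_M = −1, so ξ = 183.4/1 = 183.4 lbmol/h.
Outlet amounts (n = n₀ + ν ξ):
  U: 802.1 − 1(183.4) = 618.7
  M: 395.3 − 1(183.4) = 211.9
  Q: 0 + 1(183.4) = 183.4
  V: 0 + 1(183.4) = 183.4
  R: 449.6 (inert)
Total out = 618.7 + 211.9 + 183.4 + 183.4 + 449.6 = 1647 lbmol/h.

1650 lbmol/h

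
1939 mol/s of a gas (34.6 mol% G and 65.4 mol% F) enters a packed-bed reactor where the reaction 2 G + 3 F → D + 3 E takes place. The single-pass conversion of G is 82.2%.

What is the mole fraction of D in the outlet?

G reacted = 0.822 × 670.9 = 551.5 mol/s; ν_G = −2, so ξ = 551.5/2 = 275.7 mol/s.
Outlet amounts (n = n₀ + ν ξ):
  G: 670.9 − 2(275.7) = 119.4
  F: 1268 − 3(275.7) = 440.9
  D: 0 + 1(275.7) = 275.7
  E: 0 + 3(275.7) = 827.2
Total out = 1663 mol/s; y_D = 275.7 / 1663 = 0.1658.

0.166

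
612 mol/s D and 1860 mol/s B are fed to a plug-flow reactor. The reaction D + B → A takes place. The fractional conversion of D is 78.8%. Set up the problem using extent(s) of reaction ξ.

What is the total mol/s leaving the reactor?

D reacted = 0.788 × 612 = 482.3 mol/s; ν_D = −1, so ξ = 482.3/1 = 482.3 mol/s.
Outlet amounts (n = n₀ + ν ξ):
  D: 612 − 1(482.3) = 129.7
  B: 1860 − 1(482.3) = 1378
  A: 0 + 1(482.3) = 482.3
Total out = 129.7 + 1378 + 482.3 = 1990 mol/s.

1990 mol/s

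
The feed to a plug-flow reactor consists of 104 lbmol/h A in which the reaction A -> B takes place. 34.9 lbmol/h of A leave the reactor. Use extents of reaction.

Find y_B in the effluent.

0.664

For A: n = n₀ − 1ξ → 34.9 = 104 − 1ξ, giving ξ = 69.1 lbmol/h.
Outlet amounts (n = n₀ + ν ξ):
  A: 104 − 1(69.1) = 34.9
  B: 0 + 1(69.1) = 69.1
Total out = 104 lbmol/h; y_B = 69.1 / 104 = 0.6644.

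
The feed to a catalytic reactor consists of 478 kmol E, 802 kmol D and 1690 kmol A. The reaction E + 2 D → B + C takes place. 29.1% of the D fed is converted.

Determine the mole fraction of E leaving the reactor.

D reacted = 0.291 × 802 = 233.4 kmol; ν_D = −2, so ξ = 233.4/2 = 116.7 kmol.
Outlet amounts (n = n₀ + ν ξ):
  E: 478 − 1(116.7) = 361.3
  D: 802 − 2(116.7) = 568.6
  B: 0 + 1(116.7) = 116.7
  C: 0 + 1(116.7) = 116.7
  A: 1690 (inert)
Total out = 2853 kmol; y_E = 361.3 / 2853 = 0.1266.

0.127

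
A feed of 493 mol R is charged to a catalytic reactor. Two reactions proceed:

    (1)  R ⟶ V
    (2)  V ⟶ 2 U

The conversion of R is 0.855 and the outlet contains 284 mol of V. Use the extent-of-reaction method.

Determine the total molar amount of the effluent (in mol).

Conversion of R: R consumed = 1ξ₁ = 0.855 × 493 → ξ₁ = 421.5 mol.
V balance: n_V = 0 + 1ξ₁ − 1ξ₂ = 284 → ξ₂ = (1·421.5 − 284)/1 = 137.5 mol.
Outlet amounts (n = n₀ + Σ ν·ξ):
  R: 493 − 1(421.5) = 71.49
  V: 0 + 1(421.5) − 1(137.5) = 284
  U: 0 + 2(137.5) = 275
Total out = 71.49 + 284 + 275 = 630.5 mol.

631 mol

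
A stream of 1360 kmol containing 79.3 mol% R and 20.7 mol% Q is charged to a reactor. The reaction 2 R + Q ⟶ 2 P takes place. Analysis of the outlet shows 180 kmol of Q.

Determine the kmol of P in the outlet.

203 kmol

For Q: n = n₀ − 1ξ → 180 = 281.5 − 1ξ, giving ξ = 101.5 kmol.
Outlet amounts (n = n₀ + ν ξ):
  R: 1078 − 2(101.5) = 875.4
  Q: 281.5 − 1(101.5) = 180
  P: 0 + 2(101.5) = 203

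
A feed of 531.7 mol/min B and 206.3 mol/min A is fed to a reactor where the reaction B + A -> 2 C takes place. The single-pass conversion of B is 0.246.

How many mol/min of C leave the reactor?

B reacted = 0.246 × 531.7 = 130.8 mol/min; ν_B = −1, so ξ = 130.8/1 = 130.8 mol/min.
Outlet amounts (n = n₀ + ν ξ):
  B: 531.7 − 1(130.8) = 400.9
  A: 206.3 − 1(130.8) = 75.5
  C: 0 + 2(130.8) = 261.6

262 mol/min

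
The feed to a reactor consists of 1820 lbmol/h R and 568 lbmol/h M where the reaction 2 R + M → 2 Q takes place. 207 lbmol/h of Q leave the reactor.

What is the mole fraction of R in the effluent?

For Q: n = n₀ + 2ξ → 207 = 0 + 2ξ, giving ξ = 103.5 lbmol/h.
Outlet amounts (n = n₀ + ν ξ):
  R: 1820 − 2(103.5) = 1613
  M: 568 − 1(103.5) = 464.5
  Q: 0 + 2(103.5) = 207
Total out = 2284 lbmol/h; y_R = 1613 / 2284 = 0.7061.

0.706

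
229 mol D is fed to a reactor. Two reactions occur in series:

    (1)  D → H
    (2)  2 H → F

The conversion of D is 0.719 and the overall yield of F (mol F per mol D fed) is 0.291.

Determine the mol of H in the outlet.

31.4 mol

Conversion of D: D consumed = 1ξ₁ = 0.719 × 229 → ξ₁ = 164.7 mol.
Yield of F: 1ξ₂ / 229 = 0.291 → ξ₂ = 66.64 mol.
Outlet amounts (n = n₀ + Σ ν·ξ):
  D: 229 − 1(164.7) = 64.35
  H: 0 + 1(164.7) − 2(66.64) = 31.37
  F: 0 + 1(66.64) = 66.64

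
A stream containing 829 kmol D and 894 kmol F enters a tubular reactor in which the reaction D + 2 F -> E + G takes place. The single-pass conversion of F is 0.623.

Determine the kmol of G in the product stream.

F reacted = 0.623 × 894 = 557 kmol; ν_F = −2, so ξ = 557/2 = 278.5 kmol.
Outlet amounts (n = n₀ + ν ξ):
  D: 829 − 1(278.5) = 550.5
  F: 894 − 2(278.5) = 337
  E: 0 + 1(278.5) = 278.5
  G: 0 + 1(278.5) = 278.5

278 kmol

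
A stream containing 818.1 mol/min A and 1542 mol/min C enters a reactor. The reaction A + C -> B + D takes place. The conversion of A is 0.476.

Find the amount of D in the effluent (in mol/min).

A reacted = 0.476 × 818.1 = 389.4 mol/min; ν_A = −1, so ξ = 389.4/1 = 389.4 mol/min.
Outlet amounts (n = n₀ + ν ξ):
  A: 818.1 − 1(389.4) = 428.7
  C: 1542 − 1(389.4) = 1153
  B: 0 + 1(389.4) = 389.4
  D: 0 + 1(389.4) = 389.4

389 mol/min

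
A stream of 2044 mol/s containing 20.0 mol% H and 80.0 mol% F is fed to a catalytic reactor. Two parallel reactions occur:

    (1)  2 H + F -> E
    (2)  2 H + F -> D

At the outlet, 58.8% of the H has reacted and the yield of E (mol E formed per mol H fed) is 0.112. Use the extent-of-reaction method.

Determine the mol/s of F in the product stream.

1520 mol/s

Yield of E: 1ξ₁ / 408.8 = 0.112 → ξ₁ = 45.79 mol/s.
Conversion of H: 2ξ₁ + 2ξ₂ = 0.588 × 408.8 = 240.4 → ξ₂ = 74.4 mol/s.
Outlet amounts (n = n₀ + Σ ν·ξ):
  H: 408.8 − 2(45.79) − 2(74.4) = 168.4
  F: 1635 − 1(45.79) − 1(74.4) = 1515
  E: 0 + 1(45.79) = 45.79
  D: 0 + 1(74.4) = 74.4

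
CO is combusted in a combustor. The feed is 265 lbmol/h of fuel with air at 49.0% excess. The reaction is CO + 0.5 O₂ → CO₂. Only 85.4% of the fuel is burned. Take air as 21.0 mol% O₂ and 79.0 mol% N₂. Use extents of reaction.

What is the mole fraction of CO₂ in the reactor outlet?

0.207

Stoichiometric O₂ = 0.5 × 265 = 132.5 lbmol/h; O₂ fed = 132.5 × 1.490 = 197.4 lbmol/h.
N₂ fed = 197.4 × 79/21 = 742.7 lbmol/h.
Fuel reacted = 0.854 × 265 → ξ = 226.3 lbmol/h.
Outlet (n = n₀ + ν ξ):
  CO: 265 − 1(226.3) = 38.69
  O₂: 197.4 − 0.5(226.3) = 84.27
  N₂: 742.7 (inert)
  CO₂: 0 + 1(226.3) = 226.3
Total out = 1092 lbmol/h; y_CO₂ = 226.3 / 1092 = 0.2073.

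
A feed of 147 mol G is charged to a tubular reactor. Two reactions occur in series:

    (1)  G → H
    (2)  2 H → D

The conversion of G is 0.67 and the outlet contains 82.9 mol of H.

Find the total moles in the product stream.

139 mol

Conversion of G: G consumed = 1ξ₁ = 0.67 × 147 → ξ₁ = 98.49 mol.
H balance: n_H = 0 + 1ξ₁ − 2ξ₂ = 82.9 → ξ₂ = (1·98.49 − 82.9)/2 = 7.795 mol.
Outlet amounts (n = n₀ + Σ ν·ξ):
  G: 147 − 1(98.49) = 48.51
  H: 0 + 1(98.49) − 2(7.795) = 82.9
  D: 0 + 1(7.795) = 7.795
Total out = 48.51 + 82.9 + 7.795 = 139.2 mol.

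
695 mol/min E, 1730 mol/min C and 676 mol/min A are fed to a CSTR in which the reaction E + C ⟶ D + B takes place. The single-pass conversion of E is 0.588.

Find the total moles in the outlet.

E reacted = 0.588 × 695 = 408.7 mol/min; ν_E = −1, so ξ = 408.7/1 = 408.7 mol/min.
Outlet amounts (n = n₀ + ν ξ):
  E: 695 − 1(408.7) = 286.3
  C: 1730 − 1(408.7) = 1321
  D: 0 + 1(408.7) = 408.7
  B: 0 + 1(408.7) = 408.7
  A: 676 (inert)
Total out = 286.3 + 1321 + 408.7 + 408.7 + 676 = 3101 mol/min.

3100 mol/min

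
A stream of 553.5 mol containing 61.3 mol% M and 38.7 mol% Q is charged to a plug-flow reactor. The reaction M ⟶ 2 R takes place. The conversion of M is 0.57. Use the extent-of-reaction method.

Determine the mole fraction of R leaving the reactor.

M reacted = 0.57 × 339.3 = 193.4 mol; ν_M = −1, so ξ = 193.4/1 = 193.4 mol.
Outlet amounts (n = n₀ + ν ξ):
  M: 339.3 − 1(193.4) = 145.9
  R: 0 + 2(193.4) = 386.8
  Q: 214.2 (inert)
Total out = 746.9 mol; y_R = 386.8 / 746.9 = 0.5179.

0.518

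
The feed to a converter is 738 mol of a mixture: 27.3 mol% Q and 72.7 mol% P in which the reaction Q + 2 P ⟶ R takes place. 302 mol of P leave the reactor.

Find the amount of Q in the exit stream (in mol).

84.2 mol

For P: n = n₀ − 2ξ → 302 = 536.5 − 2ξ, giving ξ = 117.3 mol.
Outlet amounts (n = n₀ + ν ξ):
  Q: 201.5 − 1(117.3) = 84.21
  P: 536.5 − 2(117.3) = 302
  R: 0 + 1(117.3) = 117.3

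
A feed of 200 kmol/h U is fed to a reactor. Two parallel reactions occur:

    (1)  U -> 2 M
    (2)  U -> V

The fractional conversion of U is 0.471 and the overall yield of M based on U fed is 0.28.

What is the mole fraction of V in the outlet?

0.29

Yield of M: 2ξ₁ / 200 = 0.28 → ξ₁ = 28 kmol/h.
Conversion of U: 1ξ₁ + 1ξ₂ = 0.471 × 200 = 94.2 → ξ₂ = 66.2 kmol/h.
Outlet amounts (n = n₀ + Σ ν·ξ):
  U: 200 − 1(28) − 1(66.2) = 105.8
  M: 0 + 2(28) = 56
  V: 0 + 1(66.2) = 66.2
Total out = 228 kmol/h; y_V = 66.2 / 228 = 0.2904.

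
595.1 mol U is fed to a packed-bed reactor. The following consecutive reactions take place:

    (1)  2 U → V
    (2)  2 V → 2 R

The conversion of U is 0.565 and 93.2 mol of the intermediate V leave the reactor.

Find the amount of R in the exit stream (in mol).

74.9 mol

Conversion of U: U consumed = 2ξ₁ = 0.565 × 595.1 → ξ₁ = 168.1 mol.
V balance: n_V = 0 + 1ξ₁ − 2ξ₂ = 93.2 → ξ₂ = (1·168.1 − 93.2)/2 = 37.46 mol.
Outlet amounts (n = n₀ + Σ ν·ξ):
  U: 595.1 − 2(168.1) = 258.9
  V: 0 + 1(168.1) − 2(37.46) = 93.2
  R: 0 + 2(37.46) = 74.92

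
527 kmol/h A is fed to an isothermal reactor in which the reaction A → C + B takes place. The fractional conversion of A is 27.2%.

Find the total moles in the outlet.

670 kmol/h

A reacted = 0.272 × 527 = 143.3 kmol/h; ν_A = −1, so ξ = 143.3/1 = 143.3 kmol/h.
Outlet amounts (n = n₀ + ν ξ):
  A: 527 − 1(143.3) = 383.7
  C: 0 + 1(143.3) = 143.3
  B: 0 + 1(143.3) = 143.3
Total out = 383.7 + 143.3 + 143.3 = 670.3 kmol/h.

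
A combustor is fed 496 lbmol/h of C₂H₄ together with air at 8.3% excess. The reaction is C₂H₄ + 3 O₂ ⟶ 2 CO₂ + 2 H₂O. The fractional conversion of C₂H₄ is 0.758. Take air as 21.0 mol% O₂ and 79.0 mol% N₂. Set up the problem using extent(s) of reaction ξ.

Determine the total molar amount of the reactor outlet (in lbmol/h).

8170 lbmol/h

Stoichiometric O₂ = 3 × 496 = 1488 lbmol/h; O₂ fed = 1488 × 1.083 = 1612 lbmol/h.
N₂ fed = 1612 × 79/21 = 6062 lbmol/h.
Fuel reacted = 0.758 × 496 → ξ = 376 lbmol/h.
Outlet (n = n₀ + ν ξ):
  C₂H₄: 496 − 1(376) = 120
  O₂: 1612 − 3(376) = 483.6
  N₂: 6062 (inert)
  CO₂: 0 + 2(376) = 751.9
  H₂O: 0 + 2(376) = 751.9
Total out = 120 + 483.6 + 6062 + 751.9 + 751.9 = 8170 lbmol/h.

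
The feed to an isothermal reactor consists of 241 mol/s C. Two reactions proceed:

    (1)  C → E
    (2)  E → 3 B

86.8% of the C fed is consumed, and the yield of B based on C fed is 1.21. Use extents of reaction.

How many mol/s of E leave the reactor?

Conversion of C: C consumed = 1ξ₁ = 0.868 × 241 → ξ₁ = 209.2 mol/s.
Yield of B: 3ξ₂ / 241 = 1.21 → ξ₂ = 97.2 mol/s.
Outlet amounts (n = n₀ + Σ ν·ξ):
  C: 241 − 1(209.2) = 31.81
  E: 0 + 1(209.2) − 1(97.2) = 112
  B: 0 + 3(97.2) = 291.6

112 mol/s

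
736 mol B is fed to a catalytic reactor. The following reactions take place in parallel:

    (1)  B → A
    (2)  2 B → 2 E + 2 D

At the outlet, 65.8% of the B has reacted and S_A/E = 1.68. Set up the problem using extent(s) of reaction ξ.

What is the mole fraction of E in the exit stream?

0.197

Conversion of B: B consumed = 0.658 × 736 = 484.3 mol = 1ξ₁ + 2ξ₂.
Selectivity: 1ξ₁ / (2ξ₂) = 1.68 → ξ₁ = 3.36 ξ₂.
Substitute: (1·3.36 + 2) ξ₂ = 484.3 → ξ₂ = 90.35 mol, ξ₁ = 303.6 mol.
Outlet amounts (n = n₀ + Σ ν·ξ):
  B: 736 − 1(303.6) − 2(90.35) = 251.7
  A: 0 + 1(303.6) = 303.6
  E: 0 + 2(90.35) = 180.7
  D: 0 + 2(90.35) = 180.7
Total out = 916.7 mol; y_E = 180.7 / 916.7 = 0.1971.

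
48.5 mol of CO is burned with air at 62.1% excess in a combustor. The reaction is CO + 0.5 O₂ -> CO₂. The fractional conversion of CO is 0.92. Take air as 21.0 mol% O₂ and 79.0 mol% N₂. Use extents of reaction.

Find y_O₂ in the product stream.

Stoichiometric O₂ = 0.5 × 48.5 = 24.25 mol; O₂ fed = 24.25 × 1.621 = 39.31 mol.
N₂ fed = 39.31 × 79/21 = 147.9 mol.
Fuel reacted = 0.92 × 48.5 → ξ = 44.62 mol.
Outlet (n = n₀ + ν ξ):
  CO: 48.5 − 1(44.62) = 3.88
  O₂: 39.31 − 0.5(44.62) = 17
  N₂: 147.9 (inert)
  CO₂: 0 + 1(44.62) = 44.62
Total out = 213.4 mol; y_O₂ = 17 / 213.4 = 0.07967.

0.0797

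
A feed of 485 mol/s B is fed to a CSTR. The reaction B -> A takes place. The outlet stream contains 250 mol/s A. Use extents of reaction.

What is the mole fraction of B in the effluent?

For A: n = n₀ + 1ξ → 250 = 0 + 1ξ, giving ξ = 250 mol/s.
Outlet amounts (n = n₀ + ν ξ):
  B: 485 − 1(250) = 235
  A: 0 + 1(250) = 250
Total out = 485 mol/s; y_B = 235 / 485 = 0.4845.

0.485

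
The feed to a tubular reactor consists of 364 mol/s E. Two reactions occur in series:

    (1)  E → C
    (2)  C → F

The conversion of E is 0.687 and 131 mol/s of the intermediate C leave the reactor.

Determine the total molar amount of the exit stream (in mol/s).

364 mol/s

Conversion of E: E consumed = 1ξ₁ = 0.687 × 364 → ξ₁ = 250.1 mol/s.
C balance: n_C = 0 + 1ξ₁ − 1ξ₂ = 131 → ξ₂ = (1·250.1 − 131)/1 = 119.1 mol/s.
Outlet amounts (n = n₀ + Σ ν·ξ):
  E: 364 − 1(250.1) = 113.9
  C: 0 + 1(250.1) − 1(119.1) = 131
  F: 0 + 1(119.1) = 119.1
Total out = 113.9 + 131 + 119.1 = 364 mol/s.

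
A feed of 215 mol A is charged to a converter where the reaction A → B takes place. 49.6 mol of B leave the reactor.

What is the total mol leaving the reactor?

For B: n = n₀ + 1ξ → 49.6 = 0 + 1ξ, giving ξ = 49.6 mol.
Outlet amounts (n = n₀ + ν ξ):
  A: 215 − 1(49.6) = 165.4
  B: 0 + 1(49.6) = 49.6
Total out = 165.4 + 49.6 = 215 mol.

215 mol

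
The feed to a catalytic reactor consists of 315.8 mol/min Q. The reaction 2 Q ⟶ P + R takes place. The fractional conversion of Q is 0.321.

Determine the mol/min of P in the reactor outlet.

50.7 mol/min

Q reacted = 0.321 × 315.8 = 101.4 mol/min; ν_Q = −2, so ξ = 101.4/2 = 50.69 mol/min.
Outlet amounts (n = n₀ + ν ξ):
  Q: 315.8 − 2(50.69) = 214.4
  P: 0 + 1(50.69) = 50.69
  R: 0 + 1(50.69) = 50.69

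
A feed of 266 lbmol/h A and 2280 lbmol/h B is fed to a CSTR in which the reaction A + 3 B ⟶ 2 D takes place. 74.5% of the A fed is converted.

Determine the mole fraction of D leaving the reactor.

A reacted = 0.745 × 266 = 198.2 lbmol/h; ν_A = −1, so ξ = 198.2/1 = 198.2 lbmol/h.
Outlet amounts (n = n₀ + ν ξ):
  A: 266 − 1(198.2) = 67.83
  B: 2280 − 3(198.2) = 1685
  D: 0 + 2(198.2) = 396.3
Total out = 2150 lbmol/h; y_D = 396.3 / 2150 = 0.1844.

0.184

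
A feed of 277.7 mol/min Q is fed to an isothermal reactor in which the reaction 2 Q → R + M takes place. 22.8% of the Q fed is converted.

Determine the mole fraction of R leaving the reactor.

Q reacted = 0.228 × 277.7 = 63.32 mol/min; ν_Q = −2, so ξ = 63.32/2 = 31.66 mol/min.
Outlet amounts (n = n₀ + ν ξ):
  Q: 277.7 − 2(31.66) = 214.4
  R: 0 + 1(31.66) = 31.66
  M: 0 + 1(31.66) = 31.66
Total out = 277.7 mol/min; y_R = 31.66 / 277.7 = 0.114.

0.114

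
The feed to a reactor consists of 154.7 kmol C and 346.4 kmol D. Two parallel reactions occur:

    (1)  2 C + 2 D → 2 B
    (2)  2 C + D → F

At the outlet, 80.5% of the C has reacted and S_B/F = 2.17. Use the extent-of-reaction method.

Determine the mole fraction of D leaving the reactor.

0.668

Conversion of C: C consumed = 0.805 × 154.7 = 124.5 kmol = 2ξ₁ + 2ξ₂.
Selectivity: 2ξ₁ / (1ξ₂) = 2.17 → ξ₁ = 1.085 ξ₂.
Substitute: (2·1.085 + 2) ξ₂ = 124.5 → ξ₂ = 29.86 kmol, ξ₁ = 32.4 kmol.
Outlet amounts (n = n₀ + Σ ν·ξ):
  C: 154.7 − 2(32.4) − 2(29.86) = 30.17
  D: 346.4 − 2(32.4) − 1(29.86) = 251.7
  B: 0 + 2(32.4) = 64.81
  F: 0 + 1(29.86) = 29.86
Total out = 376.6 kmol; y_D = 251.7 / 376.6 = 0.6685.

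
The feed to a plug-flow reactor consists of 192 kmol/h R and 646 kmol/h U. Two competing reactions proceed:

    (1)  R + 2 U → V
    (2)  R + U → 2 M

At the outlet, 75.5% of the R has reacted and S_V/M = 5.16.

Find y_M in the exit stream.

0.0446

Conversion of R: R consumed = 0.755 × 192 = 145 kmol/h = 1ξ₁ + 1ξ₂.
Selectivity: 1ξ₁ / (2ξ₂) = 5.16 → ξ₁ = 10.32 ξ₂.
Substitute: (1·10.32 + 1) ξ₂ = 145 → ξ₂ = 12.81 kmol/h, ξ₁ = 132.2 kmol/h.
Outlet amounts (n = n₀ + Σ ν·ξ):
  R: 192 − 1(132.2) − 1(12.81) = 47.04
  U: 646 − 2(132.2) − 1(12.81) = 368.9
  V: 0 + 1(132.2) = 132.2
  M: 0 + 2(12.81) = 25.61
Total out = 573.7 kmol/h; y_M = 25.61 / 573.7 = 0.04464.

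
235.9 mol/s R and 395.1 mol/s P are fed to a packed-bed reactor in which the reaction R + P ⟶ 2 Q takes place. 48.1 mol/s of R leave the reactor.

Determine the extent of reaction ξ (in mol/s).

ξ = 188 mol/s

For R: n = n₀ − 1ξ → 48.1 = 235.9 − 1ξ, giving ξ = 187.8 mol/s.
Outlet amounts (n = n₀ + ν ξ):
  R: 235.9 − 1(187.8) = 48.1
  P: 395.1 − 1(187.8) = 207.3
  Q: 0 + 2(187.8) = 375.6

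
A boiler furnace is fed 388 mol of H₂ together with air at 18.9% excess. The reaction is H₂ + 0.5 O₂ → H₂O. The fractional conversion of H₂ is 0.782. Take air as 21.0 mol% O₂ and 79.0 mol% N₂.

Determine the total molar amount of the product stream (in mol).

1330 mol

Stoichiometric O₂ = 0.5 × 388 = 194 mol; O₂ fed = 194 × 1.189 = 230.7 mol.
N₂ fed = 230.7 × 79/21 = 867.7 mol.
Fuel reacted = 0.782 × 388 → ξ = 303.4 mol.
Outlet (n = n₀ + ν ξ):
  H₂: 388 − 1(303.4) = 84.58
  O₂: 230.7 − 0.5(303.4) = 78.96
  N₂: 867.7 (inert)
  H₂O: 0 + 1(303.4) = 303.4
Total out = 84.58 + 78.96 + 867.7 + 303.4 = 1335 mol.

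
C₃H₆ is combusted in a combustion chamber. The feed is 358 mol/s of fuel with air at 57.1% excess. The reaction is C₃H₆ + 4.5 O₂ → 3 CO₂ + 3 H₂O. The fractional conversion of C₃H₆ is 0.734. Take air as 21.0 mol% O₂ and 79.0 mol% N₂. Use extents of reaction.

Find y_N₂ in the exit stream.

0.759

Stoichiometric O₂ = 4.5 × 358 = 1611 mol/s; O₂ fed = 1611 × 1.571 = 2531 mol/s.
N₂ fed = 2531 × 79/21 = 9521 mol/s.
Fuel reacted = 0.734 × 358 → ξ = 262.8 mol/s.
Outlet (n = n₀ + ν ξ):
  C₃H₆: 358 − 1(262.8) = 95.23
  O₂: 2531 − 4.5(262.8) = 1348
  N₂: 9521 (inert)
  CO₂: 0 + 3(262.8) = 788.3
  H₂O: 0 + 3(262.8) = 788.3
Total out = 12540 mol/s; y_N₂ = 9521 / 12540 = 0.7592.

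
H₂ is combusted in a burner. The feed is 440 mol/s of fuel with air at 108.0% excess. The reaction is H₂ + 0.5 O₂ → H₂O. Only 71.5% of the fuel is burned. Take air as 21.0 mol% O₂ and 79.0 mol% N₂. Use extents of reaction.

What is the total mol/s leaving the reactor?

Stoichiometric O₂ = 0.5 × 440 = 220 mol/s; O₂ fed = 220 × 2.080 = 457.6 mol/s.
N₂ fed = 457.6 × 79/21 = 1721 mol/s.
Fuel reacted = 0.715 × 440 → ξ = 314.6 mol/s.
Outlet (n = n₀ + ν ξ):
  H₂: 440 − 1(314.6) = 125.4
  O₂: 457.6 − 0.5(314.6) = 300.3
  N₂: 1721 (inert)
  H₂O: 0 + 1(314.6) = 314.6
Total out = 125.4 + 300.3 + 1721 + 314.6 = 2462 mol/s.

2460 mol/s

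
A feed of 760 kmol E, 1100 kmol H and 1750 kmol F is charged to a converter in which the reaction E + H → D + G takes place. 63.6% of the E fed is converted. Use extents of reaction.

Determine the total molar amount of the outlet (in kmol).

E reacted = 0.636 × 760 = 483.4 kmol; ν_E = −1, so ξ = 483.4/1 = 483.4 kmol.
Outlet amounts (n = n₀ + ν ξ):
  E: 760 − 1(483.4) = 276.6
  H: 1100 − 1(483.4) = 616.6
  D: 0 + 1(483.4) = 483.4
  G: 0 + 1(483.4) = 483.4
  F: 1750 (inert)
Total out = 276.6 + 616.6 + 483.4 + 483.4 + 1750 = 3610 kmol.

3610 kmol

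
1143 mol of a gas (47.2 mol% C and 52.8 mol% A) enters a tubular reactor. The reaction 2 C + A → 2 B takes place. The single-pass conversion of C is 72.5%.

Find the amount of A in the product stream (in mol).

C reacted = 0.725 × 539.5 = 391.1 mol; ν_C = −2, so ξ = 391.1/2 = 195.6 mol.
Outlet amounts (n = n₀ + ν ξ):
  C: 539.5 − 2(195.6) = 148.4
  A: 603.5 − 1(195.6) = 407.9
  B: 0 + 2(195.6) = 391.1

408 mol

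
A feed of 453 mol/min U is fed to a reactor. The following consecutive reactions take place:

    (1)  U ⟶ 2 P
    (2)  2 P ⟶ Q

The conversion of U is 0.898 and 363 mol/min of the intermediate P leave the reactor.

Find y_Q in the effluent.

0.355

Conversion of U: U consumed = 1ξ₁ = 0.898 × 453 → ξ₁ = 406.8 mol/min.
P balance: n_P = 0 + 2ξ₁ − 2ξ₂ = 363 → ξ₂ = (2·406.8 − 363)/2 = 225.3 mol/min.
Outlet amounts (n = n₀ + Σ ν·ξ):
  U: 453 − 1(406.8) = 46.21
  P: 0 + 2(406.8) − 2(225.3) = 363
  Q: 0 + 1(225.3) = 225.3
Total out = 634.5 mol/min; y_Q = 225.3 / 634.5 = 0.3551.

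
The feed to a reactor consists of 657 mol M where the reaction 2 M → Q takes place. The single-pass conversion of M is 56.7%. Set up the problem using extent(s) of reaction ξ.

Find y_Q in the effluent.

0.396

M reacted = 0.567 × 657 = 372.5 mol; ν_M = −2, so ξ = 372.5/2 = 186.3 mol.
Outlet amounts (n = n₀ + ν ξ):
  M: 657 − 2(186.3) = 284.5
  Q: 0 + 1(186.3) = 186.3
Total out = 470.7 mol; y_Q = 186.3 / 470.7 = 0.3957.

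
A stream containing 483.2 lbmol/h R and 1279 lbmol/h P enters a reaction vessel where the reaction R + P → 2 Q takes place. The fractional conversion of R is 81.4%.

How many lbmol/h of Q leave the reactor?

787 lbmol/h

R reacted = 0.814 × 483.2 = 393.3 lbmol/h; ν_R = −1, so ξ = 393.3/1 = 393.3 lbmol/h.
Outlet amounts (n = n₀ + ν ξ):
  R: 483.2 − 1(393.3) = 89.88
  P: 1279 − 1(393.3) = 885.7
  Q: 0 + 2(393.3) = 786.6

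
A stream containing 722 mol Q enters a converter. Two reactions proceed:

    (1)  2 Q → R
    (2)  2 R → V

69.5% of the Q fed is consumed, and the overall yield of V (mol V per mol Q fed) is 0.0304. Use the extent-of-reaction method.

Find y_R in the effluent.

0.461

Conversion of Q: Q consumed = 2ξ₁ = 0.695 × 722 → ξ₁ = 250.9 mol.
Yield of V: 1ξ₂ / 722 = 0.0304 → ξ₂ = 21.95 mol.
Outlet amounts (n = n₀ + Σ ν·ξ):
  Q: 722 − 2(250.9) = 220.2
  R: 0 + 1(250.9) − 2(21.95) = 207
  V: 0 + 1(21.95) = 21.95
Total out = 449.2 mol; y_R = 207 / 449.2 = 0.4609.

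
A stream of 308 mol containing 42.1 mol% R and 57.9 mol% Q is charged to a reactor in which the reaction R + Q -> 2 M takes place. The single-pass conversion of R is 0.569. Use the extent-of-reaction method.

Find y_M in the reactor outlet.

0.479

R reacted = 0.569 × 129.7 = 73.78 mol; ν_R = −1, so ξ = 73.78/1 = 73.78 mol.
Outlet amounts (n = n₀ + ν ξ):
  R: 129.7 − 1(73.78) = 55.89
  Q: 178.3 − 1(73.78) = 104.6
  M: 0 + 2(73.78) = 147.6
Total out = 308 mol; y_M = 147.6 / 308 = 0.4791.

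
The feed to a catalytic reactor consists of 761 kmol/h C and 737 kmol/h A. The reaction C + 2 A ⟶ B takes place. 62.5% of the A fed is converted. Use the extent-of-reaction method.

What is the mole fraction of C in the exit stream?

A reacted = 0.625 × 737 = 460.6 kmol/h; ν_A = −2, so ξ = 460.6/2 = 230.3 kmol/h.
Outlet amounts (n = n₀ + ν ξ):
  C: 761 − 1(230.3) = 530.7
  A: 737 − 2(230.3) = 276.4
  B: 0 + 1(230.3) = 230.3
Total out = 1037 kmol/h; y_C = 530.7 / 1037 = 0.5116.

0.512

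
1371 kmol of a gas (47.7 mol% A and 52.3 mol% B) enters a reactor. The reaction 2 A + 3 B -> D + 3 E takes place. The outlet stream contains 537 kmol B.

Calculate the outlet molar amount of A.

534 kmol

For B: n = n₀ − 3ξ → 537 = 717 − 3ξ, giving ξ = 60.01 kmol.
Outlet amounts (n = n₀ + ν ξ):
  A: 654 − 2(60.01) = 533.9
  B: 717 − 3(60.01) = 537
  D: 0 + 1(60.01) = 60.01
  E: 0 + 3(60.01) = 180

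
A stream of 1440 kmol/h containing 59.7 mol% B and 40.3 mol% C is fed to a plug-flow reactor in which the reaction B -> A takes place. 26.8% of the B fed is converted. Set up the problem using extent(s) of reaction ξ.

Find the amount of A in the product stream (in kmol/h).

230 kmol/h

B reacted = 0.268 × 859.7 = 230.4 kmol/h; ν_B = −1, so ξ = 230.4/1 = 230.4 kmol/h.
Outlet amounts (n = n₀ + ν ξ):
  B: 859.7 − 1(230.4) = 629.3
  A: 0 + 1(230.4) = 230.4
  C: 580.3 (inert)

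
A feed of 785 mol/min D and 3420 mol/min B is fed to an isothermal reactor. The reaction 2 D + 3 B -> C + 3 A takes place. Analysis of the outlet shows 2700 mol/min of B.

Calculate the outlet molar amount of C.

240 mol/min

For B: n = n₀ − 3ξ → 2700 = 3420 − 3ξ, giving ξ = 240 mol/min.
Outlet amounts (n = n₀ + ν ξ):
  D: 785 − 2(240) = 305
  B: 3420 − 3(240) = 2700
  C: 0 + 1(240) = 240
  A: 0 + 3(240) = 720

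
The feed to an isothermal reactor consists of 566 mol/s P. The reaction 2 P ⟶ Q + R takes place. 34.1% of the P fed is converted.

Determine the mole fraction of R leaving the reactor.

0.171

P reacted = 0.341 × 566 = 193 mol/s; ν_P = −2, so ξ = 193/2 = 96.5 mol/s.
Outlet amounts (n = n₀ + ν ξ):
  P: 566 − 2(96.5) = 373
  Q: 0 + 1(96.5) = 96.5
  R: 0 + 1(96.5) = 96.5
Total out = 566 mol/s; y_R = 96.5 / 566 = 0.1705.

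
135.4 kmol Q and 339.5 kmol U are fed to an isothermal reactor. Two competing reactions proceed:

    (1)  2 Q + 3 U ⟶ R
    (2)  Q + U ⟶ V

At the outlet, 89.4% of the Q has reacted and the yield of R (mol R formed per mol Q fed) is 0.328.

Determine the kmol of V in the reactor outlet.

32.2 kmol

Yield of R: 1ξ₁ / 135.4 = 0.328 → ξ₁ = 44.41 kmol.
Conversion of Q: 2ξ₁ + 1ξ₂ = 0.894 × 135.4 = 121 → ξ₂ = 32.23 kmol.
Outlet amounts (n = n₀ + Σ ν·ξ):
  Q: 135.4 − 2(44.41) − 1(32.23) = 14.35
  U: 339.5 − 3(44.41) − 1(32.23) = 174
  R: 0 + 1(44.41) = 44.41
  V: 0 + 1(32.23) = 32.23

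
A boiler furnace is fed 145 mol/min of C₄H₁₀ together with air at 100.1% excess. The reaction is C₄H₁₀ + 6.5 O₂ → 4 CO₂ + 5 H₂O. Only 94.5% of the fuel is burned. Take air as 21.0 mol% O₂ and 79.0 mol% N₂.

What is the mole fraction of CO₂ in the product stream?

0.0587

Stoichiometric O₂ = 6.5 × 145 = 942.5 mol/min; O₂ fed = 942.5 × 2.001 = 1886 mol/min.
N₂ fed = 1886 × 79/21 = 7095 mol/min.
Fuel reacted = 0.945 × 145 → ξ = 137 mol/min.
Outlet (n = n₀ + ν ξ):
  C₄H₁₀: 145 − 1(137) = 7.975
  O₂: 1886 − 6.5(137) = 995.3
  N₂: 7095 (inert)
  CO₂: 0 + 4(137) = 548.1
  H₂O: 0 + 5(137) = 685.1
Total out = 9331 mol/min; y_CO₂ = 548.1 / 9331 = 0.05874.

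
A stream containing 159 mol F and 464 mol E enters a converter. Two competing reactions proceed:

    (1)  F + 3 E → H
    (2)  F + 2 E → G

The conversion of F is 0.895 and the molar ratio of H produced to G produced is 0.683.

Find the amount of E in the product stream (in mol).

Conversion of F: F consumed = 0.895 × 159 = 142.3 mol = 1ξ₁ + 1ξ₂.
Selectivity: 1ξ₁ / (1ξ₂) = 0.683 → ξ₁ = 0.683 ξ₂.
Substitute: (1·0.683 + 1) ξ₂ = 142.3 → ξ₂ = 84.55 mol, ξ₁ = 57.75 mol.
Outlet amounts (n = n₀ + Σ ν·ξ):
  F: 159 − 1(57.75) − 1(84.55) = 16.69
  E: 464 − 3(57.75) − 2(84.55) = 121.6
  H: 0 + 1(57.75) = 57.75
  G: 0 + 1(84.55) = 84.55

122 mol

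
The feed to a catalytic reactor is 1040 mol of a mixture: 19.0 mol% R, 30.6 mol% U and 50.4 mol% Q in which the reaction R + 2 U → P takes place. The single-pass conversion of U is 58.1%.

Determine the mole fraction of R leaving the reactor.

U reacted = 0.581 × 318.2 = 184.9 mol; ν_U = −2, so ξ = 184.9/2 = 92.45 mol.
Outlet amounts (n = n₀ + ν ξ):
  R: 197.6 − 1(92.45) = 105.2
  U: 318.2 − 2(92.45) = 133.3
  P: 0 + 1(92.45) = 92.45
  Q: 524.2 (inert)
Total out = 855.1 mol; y_R = 105.2 / 855.1 = 0.123.

0.123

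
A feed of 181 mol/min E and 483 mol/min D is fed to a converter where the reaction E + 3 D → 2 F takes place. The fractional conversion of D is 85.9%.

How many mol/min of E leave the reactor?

42.7 mol/min

D reacted = 0.859 × 483 = 414.9 mol/min; ν_D = −3, so ξ = 414.9/3 = 138.3 mol/min.
Outlet amounts (n = n₀ + ν ξ):
  E: 181 − 1(138.3) = 42.7
  D: 483 − 3(138.3) = 68.1
  F: 0 + 2(138.3) = 276.6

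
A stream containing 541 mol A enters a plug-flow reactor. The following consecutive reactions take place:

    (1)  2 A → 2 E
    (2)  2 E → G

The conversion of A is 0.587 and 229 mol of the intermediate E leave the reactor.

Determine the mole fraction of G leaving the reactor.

0.0892

Conversion of A: A consumed = 2ξ₁ = 0.587 × 541 → ξ₁ = 158.8 mol.
E balance: n_E = 0 + 2ξ₁ − 2ξ₂ = 229 → ξ₂ = (2·158.8 − 229)/2 = 44.28 mol.
Outlet amounts (n = n₀ + Σ ν·ξ):
  A: 541 − 2(158.8) = 223.4
  E: 0 + 2(158.8) − 2(44.28) = 229
  G: 0 + 1(44.28) = 44.28
Total out = 496.7 mol; y_G = 44.28 / 496.7 = 0.08915.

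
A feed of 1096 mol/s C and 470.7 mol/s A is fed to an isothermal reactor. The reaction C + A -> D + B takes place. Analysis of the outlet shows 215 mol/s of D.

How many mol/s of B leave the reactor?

For D: n = n₀ + 1ξ → 215 = 0 + 1ξ, giving ξ = 215 mol/s.
Outlet amounts (n = n₀ + ν ξ):
  C: 1096 − 1(215) = 881
  A: 470.7 − 1(215) = 255.7
  D: 0 + 1(215) = 215
  B: 0 + 1(215) = 215

215 mol/s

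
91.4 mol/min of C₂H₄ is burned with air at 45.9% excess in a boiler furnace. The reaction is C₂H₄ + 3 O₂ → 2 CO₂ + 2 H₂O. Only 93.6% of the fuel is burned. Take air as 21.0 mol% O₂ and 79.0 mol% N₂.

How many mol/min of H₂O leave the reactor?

171 mol/min

Stoichiometric O₂ = 3 × 91.4 = 274.2 mol/min; O₂ fed = 274.2 × 1.459 = 400.1 mol/min.
N₂ fed = 400.1 × 79/21 = 1505 mol/min.
Fuel reacted = 0.936 × 91.4 → ξ = 85.55 mol/min.
Outlet (n = n₀ + ν ξ):
  C₂H₄: 91.4 − 1(85.55) = 5.85
  O₂: 400.1 − 3(85.55) = 143.4
  N₂: 1505 (inert)
  CO₂: 0 + 2(85.55) = 171.1
  H₂O: 0 + 2(85.55) = 171.1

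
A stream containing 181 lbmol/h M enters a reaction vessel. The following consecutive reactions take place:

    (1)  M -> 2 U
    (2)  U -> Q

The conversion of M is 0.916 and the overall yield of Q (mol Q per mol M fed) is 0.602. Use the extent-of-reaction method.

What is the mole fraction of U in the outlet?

0.642

Conversion of M: M consumed = 1ξ₁ = 0.916 × 181 → ξ₁ = 165.8 lbmol/h.
Yield of Q: 1ξ₂ / 181 = 0.602 → ξ₂ = 109 lbmol/h.
Outlet amounts (n = n₀ + Σ ν·ξ):
  M: 181 − 1(165.8) = 15.2
  U: 0 + 2(165.8) − 1(109) = 222.6
  Q: 0 + 1(109) = 109
Total out = 346.8 lbmol/h; y_U = 222.6 / 346.8 = 0.642.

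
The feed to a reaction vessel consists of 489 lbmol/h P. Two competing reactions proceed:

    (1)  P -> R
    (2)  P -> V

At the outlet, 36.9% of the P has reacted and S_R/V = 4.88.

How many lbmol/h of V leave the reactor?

Conversion of P: P consumed = 0.369 × 489 = 180.4 lbmol/h = 1ξ₁ + 1ξ₂.
Selectivity: 1ξ₁ / (1ξ₂) = 4.88 → ξ₁ = 4.88 ξ₂.
Substitute: (1·4.88 + 1) ξ₂ = 180.4 → ξ₂ = 30.69 lbmol/h, ξ₁ = 149.8 lbmol/h.
Outlet amounts (n = n₀ + Σ ν·ξ):
  P: 489 − 1(149.8) − 1(30.69) = 308.6
  R: 0 + 1(149.8) = 149.8
  V: 0 + 1(30.69) = 30.69

30.7 lbmol/h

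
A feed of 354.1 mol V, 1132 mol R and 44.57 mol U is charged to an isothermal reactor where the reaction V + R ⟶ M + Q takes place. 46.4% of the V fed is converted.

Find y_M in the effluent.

0.107

V reacted = 0.464 × 354.1 = 164.3 mol; ν_V = −1, so ξ = 164.3/1 = 164.3 mol.
Outlet amounts (n = n₀ + ν ξ):
  V: 354.1 − 1(164.3) = 189.8
  R: 1132 − 1(164.3) = 967.7
  M: 0 + 1(164.3) = 164.3
  Q: 0 + 1(164.3) = 164.3
  U: 44.57 (inert)
Total out = 1531 mol; y_M = 164.3 / 1531 = 0.1073.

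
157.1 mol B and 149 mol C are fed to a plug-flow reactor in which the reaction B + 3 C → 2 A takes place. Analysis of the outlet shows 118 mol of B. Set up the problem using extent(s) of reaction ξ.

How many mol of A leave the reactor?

78.2 mol

For B: n = n₀ − 1ξ → 118 = 157.1 − 1ξ, giving ξ = 39.1 mol.
Outlet amounts (n = n₀ + ν ξ):
  B: 157.1 − 1(39.1) = 118
  C: 149 − 3(39.1) = 31.7
  A: 0 + 2(39.1) = 78.2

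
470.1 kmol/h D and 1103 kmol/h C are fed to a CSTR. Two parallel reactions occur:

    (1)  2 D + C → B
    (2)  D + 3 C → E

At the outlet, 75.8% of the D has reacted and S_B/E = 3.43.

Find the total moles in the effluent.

1130 kmol/h

Conversion of D: D consumed = 0.758 × 470.1 = 356.3 kmol/h = 2ξ₁ + 1ξ₂.
Selectivity: 1ξ₁ / (1ξ₂) = 3.43 → ξ₁ = 3.43 ξ₂.
Substitute: (2·3.43 + 1) ξ₂ = 356.3 → ξ₂ = 45.34 kmol/h, ξ₁ = 155.5 kmol/h.
Outlet amounts (n = n₀ + Σ ν·ξ):
  D: 470.1 − 2(155.5) − 1(45.34) = 113.8
  C: 1103 − 1(155.5) − 3(45.34) = 811.5
  B: 0 + 1(155.5) = 155.5
  E: 0 + 1(45.34) = 45.34
Total out = 113.8 + 811.5 + 155.5 + 45.34 = 1126 kmol/h.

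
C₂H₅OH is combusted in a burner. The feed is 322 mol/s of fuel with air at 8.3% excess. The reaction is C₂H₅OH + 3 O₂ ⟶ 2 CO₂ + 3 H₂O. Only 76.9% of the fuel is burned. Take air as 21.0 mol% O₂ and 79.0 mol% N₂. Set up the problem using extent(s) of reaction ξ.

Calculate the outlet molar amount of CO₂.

495 mol/s

Stoichiometric O₂ = 3 × 322 = 966 mol/s; O₂ fed = 966 × 1.083 = 1046 mol/s.
N₂ fed = 1046 × 79/21 = 3936 mol/s.
Fuel reacted = 0.769 × 322 → ξ = 247.6 mol/s.
Outlet (n = n₀ + ν ξ):
  C₂H₅OH: 322 − 1(247.6) = 74.38
  O₂: 1046 − 3(247.6) = 303.3
  N₂: 3936 (inert)
  CO₂: 0 + 2(247.6) = 495.2
  H₂O: 0 + 3(247.6) = 742.9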